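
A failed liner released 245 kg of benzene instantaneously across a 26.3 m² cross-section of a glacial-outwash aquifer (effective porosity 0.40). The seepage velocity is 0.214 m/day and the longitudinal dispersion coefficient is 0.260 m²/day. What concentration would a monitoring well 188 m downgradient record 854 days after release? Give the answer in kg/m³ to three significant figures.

0.427 kg/m³

For an instantaneous plane source, C(x,t) = M/(n_e·A·√(4πDt)) · exp(−(x−vt)²/(4Dt)), with n_e·A the pore (flow) area.
Plume center vt = 0.214 × 854 = 182.756 m, so the well at 188 m is 5.244 m downgradient of the peak.
√(4πDt) = 52.82 m, giving peak height M/(n_e·A·√(4πDt)) = 245/(0.40 × 26.3 × 52.82) = 0.4409 kg/m³.
(x−vt)²/(4Dt) = (5.244)²/(4 × 0.260 × 854) = 0.03096; exp(−0.03096) = 0.9695.
C = 0.4409 × 0.9695 = 0.427 kg/m³.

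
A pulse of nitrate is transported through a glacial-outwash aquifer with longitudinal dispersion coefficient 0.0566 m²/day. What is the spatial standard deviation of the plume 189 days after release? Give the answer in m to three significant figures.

Dispersive spreading gives a Gaussian with σ² = 2Dt; advection only shifts the center.
σ = √(2 × 0.0566 × 189) = 4.63 m.

4.63 m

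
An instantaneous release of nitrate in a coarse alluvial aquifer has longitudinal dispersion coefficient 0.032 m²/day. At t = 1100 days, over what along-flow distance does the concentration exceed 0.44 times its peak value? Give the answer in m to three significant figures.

The plume is Gaussian with σ = √(2Dt) = √(2 × 0.032 × 1100) = 8.390 m.
C/C_peak = exp(−Δx²/(2σ²)) = 0.44 ⇒ Δx = σ·√(−2 ln 0.44) = 8.390 × 1.281 = 10.75 m.
Width = 2Δx = 21.5 m.

21.5 m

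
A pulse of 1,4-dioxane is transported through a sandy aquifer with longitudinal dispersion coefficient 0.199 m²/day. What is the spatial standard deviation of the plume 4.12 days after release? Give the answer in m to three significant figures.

1.28 m

Dispersive spreading gives a Gaussian with σ² = 2Dt; advection only shifts the center.
σ = √(2 × 0.199 × 4.12) = 1.28 m.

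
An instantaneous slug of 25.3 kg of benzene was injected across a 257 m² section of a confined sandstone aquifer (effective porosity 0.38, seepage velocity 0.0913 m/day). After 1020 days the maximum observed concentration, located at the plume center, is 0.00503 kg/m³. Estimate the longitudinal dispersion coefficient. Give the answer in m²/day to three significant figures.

At the plume center C_max = M/(n_e·A·√(4πDt)), so D = M²/(4πt·(n_e·A·C_max)²).
n_e·A·C_max = 0.38 × 257 × 0.00503 = 0.4912 kg/m.
D = 25.3²/(4π × 1020 × 0.4912²) = 0.207 m²/day.

0.207 m²/day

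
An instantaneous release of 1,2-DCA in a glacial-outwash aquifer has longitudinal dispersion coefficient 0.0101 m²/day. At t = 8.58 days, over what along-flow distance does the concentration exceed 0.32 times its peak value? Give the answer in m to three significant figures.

1.26 m

The plume is Gaussian with σ = √(2Dt) = √(2 × 0.0101 × 8.58) = 0.4163 m.
C/C_peak = exp(−Δx²/(2σ²)) = 0.32 ⇒ Δx = σ·√(−2 ln 0.32) = 0.4163 × 1.510 = 0.6286 m.
Width = 2Δx = 1.26 m.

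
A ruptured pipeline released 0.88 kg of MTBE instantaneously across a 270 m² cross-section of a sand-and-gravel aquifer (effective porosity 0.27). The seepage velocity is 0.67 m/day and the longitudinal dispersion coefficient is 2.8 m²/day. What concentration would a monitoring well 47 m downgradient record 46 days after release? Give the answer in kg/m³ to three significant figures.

For an instantaneous plane source, C(x,t) = M/(n_e·A·√(4πDt)) · exp(−(x−vt)²/(4Dt)), with n_e·A the pore (flow) area.
Plume center vt = 0.67 × 46 = 30.82 m, so the well at 47 m is 16.18 m downgradient of the peak.
√(4πDt) = 40.23 m, giving peak height M/(n_e·A·√(4πDt)) = 0.88/(0.27 × 270 × 40.23) = 0.0003001 kg/m³.
(x−vt)²/(4Dt) = (16.18)²/(4 × 2.8 × 46) = 0.5081; exp(−0.5081) = 0.6016.
C = 0.0003001 × 0.6016 = 0.000181 kg/m³.

0.000181 kg/m³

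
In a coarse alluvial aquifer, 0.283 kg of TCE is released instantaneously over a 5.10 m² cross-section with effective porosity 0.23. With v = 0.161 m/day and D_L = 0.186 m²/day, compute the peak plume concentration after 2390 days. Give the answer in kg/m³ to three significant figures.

0.00323 kg/m³

The peak of an instantaneous 1D plume sits at x = vt; there the Gaussian factor is 1 and C_max = M/(n_e·A·√(4πDt)), where n_e·A is the pore area the mass is dissolved in.
√(4πDt) = √(4π × 0.186 × 2390) = 74.74 m, so C_max = 0.283/(0.23 × 5.10 × 74.74) = 0.00323 kg/m³.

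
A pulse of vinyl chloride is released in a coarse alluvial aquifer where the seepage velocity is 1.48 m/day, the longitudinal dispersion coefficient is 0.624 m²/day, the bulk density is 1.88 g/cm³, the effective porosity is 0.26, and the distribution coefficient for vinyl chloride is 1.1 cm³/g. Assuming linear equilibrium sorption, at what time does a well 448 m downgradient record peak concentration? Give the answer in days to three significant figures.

2710 days

Retardation factor R = 1 + ρ_b·K_d/n = 1 + 1.88 × 1.1/0.26 = 8.954.
Sorption retards both mechanisms: v_R = v/R = 0.1653 m/day, D_R = D/R = 0.06969 m²/day.
Peak time from v_R²t² + 2D_R t − x² = 0: t = (√(D_R² + v_R²x²) − D_R)/v_R².
√(D_R² + v_R²x²) = √(0.06969² + 0.1653² × 448²) = 74.05; v_R² = 0.02732.
t = (74.05 − 0.06969)/0.02732 = 2710 days.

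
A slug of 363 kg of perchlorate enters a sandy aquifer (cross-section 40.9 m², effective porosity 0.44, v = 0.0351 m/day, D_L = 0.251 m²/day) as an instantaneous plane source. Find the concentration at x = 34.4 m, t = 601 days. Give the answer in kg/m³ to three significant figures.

For an instantaneous plane source, C(x,t) = M/(n_e·A·√(4πDt)) · exp(−(x−vt)²/(4Dt)), with n_e·A the pore (flow) area.
Plume center vt = 0.0351 × 601 = 21.0951 m, so the well at 34.4 m is 13.3049 m downgradient of the peak.
√(4πDt) = 43.54 m, giving peak height M/(n_e·A·√(4πDt)) = 363/(0.44 × 40.9 × 43.54) = 0.4633 kg/m³.
(x−vt)²/(4Dt) = (13.3049)²/(4 × 0.251 × 601) = 0.2934; exp(−0.2934) = 0.7457.
C = 0.4633 × 0.7457 = 0.345 kg/m³.

0.345 kg/m³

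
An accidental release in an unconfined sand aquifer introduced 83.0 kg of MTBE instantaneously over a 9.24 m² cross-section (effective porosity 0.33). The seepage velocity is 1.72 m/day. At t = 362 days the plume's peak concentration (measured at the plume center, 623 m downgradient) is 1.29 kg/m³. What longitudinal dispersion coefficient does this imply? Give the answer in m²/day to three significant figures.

At the plume center C_max = M/(n_e·A·√(4πDt)), so D = M²/(4πt·(n_e·A·C_max)²).
n_e·A·C_max = 0.33 × 9.24 × 1.29 = 3.933 kg/m.
D = 83.0²/(4π × 362 × 3.933²) = 0.0979 m²/day.

0.0979 m²/day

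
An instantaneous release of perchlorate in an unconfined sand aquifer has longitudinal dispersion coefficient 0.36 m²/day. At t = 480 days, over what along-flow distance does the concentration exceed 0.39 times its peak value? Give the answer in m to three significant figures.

51.0 m

The plume is Gaussian with σ = √(2Dt) = √(2 × 0.36 × 480) = 18.59 m.
C/C_peak = exp(−Δx²/(2σ²)) = 0.39 ⇒ Δx = σ·√(−2 ln 0.39) = 18.59 × 1.372 = 25.51 m.
Width = 2Δx = 51.0 m.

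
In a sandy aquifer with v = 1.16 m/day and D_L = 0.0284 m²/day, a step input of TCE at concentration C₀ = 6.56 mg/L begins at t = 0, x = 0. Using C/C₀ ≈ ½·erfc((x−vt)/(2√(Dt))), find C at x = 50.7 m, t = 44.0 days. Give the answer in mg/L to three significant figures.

3.84 mg/L

For a continuous step input, C/C₀ ≈ ½·erfc((x−vt)/(2√(Dt))).
vt = 1.16 × 44.0 = 51.04 m and 2√(Dt) = 2√(0.0284 × 44.0) = 2.236 m.
Argument (x−vt)/(2√(Dt)) = (50.7 − 51.04)/2.236 = -0.1521; ½·erfc(-0.1521) = 0.5852.
C = 6.56 × 0.5852 = 3.84 mg/L.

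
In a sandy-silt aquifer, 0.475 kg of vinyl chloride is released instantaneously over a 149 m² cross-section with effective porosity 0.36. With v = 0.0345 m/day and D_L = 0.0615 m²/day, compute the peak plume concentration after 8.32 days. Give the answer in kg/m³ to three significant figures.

0.00349 kg/m³

The peak of an instantaneous 1D plume sits at x = vt; there the Gaussian factor is 1 and C_max = M/(n_e·A·√(4πDt)), where n_e·A is the pore area the mass is dissolved in.
√(4πDt) = √(4π × 0.0615 × 8.32) = 2.536 m, so C_max = 0.475/(0.36 × 149 × 2.536) = 0.00349 kg/m³.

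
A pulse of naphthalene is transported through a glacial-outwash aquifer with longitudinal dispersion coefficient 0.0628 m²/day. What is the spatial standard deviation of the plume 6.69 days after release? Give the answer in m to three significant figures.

0.917 m

Dispersive spreading gives a Gaussian with σ² = 2Dt; advection only shifts the center.
σ = √(2 × 0.0628 × 6.69) = 0.917 m.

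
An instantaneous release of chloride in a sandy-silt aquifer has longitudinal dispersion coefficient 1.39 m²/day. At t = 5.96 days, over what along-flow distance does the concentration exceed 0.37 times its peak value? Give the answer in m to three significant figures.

11.5 m

The plume is Gaussian with σ = √(2Dt) = √(2 × 1.39 × 5.96) = 4.070 m.
C/C_peak = exp(−Δx²/(2σ²)) = 0.37 ⇒ Δx = σ·√(−2 ln 0.37) = 4.070 × 1.410 = 5.739 m.
Width = 2Δx = 11.5 m.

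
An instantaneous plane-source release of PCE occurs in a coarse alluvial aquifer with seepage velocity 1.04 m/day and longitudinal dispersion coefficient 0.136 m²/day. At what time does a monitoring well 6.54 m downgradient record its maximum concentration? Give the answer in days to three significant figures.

For the 1D instantaneous-source solution, setting ∂C/∂t = 0 at fixed x gives v²t² + 2Dt − x² = 0, so t = (√(D² + v²x²) − D)/v².
√(D² + v²x²) = √(0.136² + 1.04² × 6.54²) = 6.803; v² = 1.0816.
t = (6.803 − 0.136)/1.0816 = 6.16 days (vs. the pure-advection estimate x/v = 6.29 d).

6.16 days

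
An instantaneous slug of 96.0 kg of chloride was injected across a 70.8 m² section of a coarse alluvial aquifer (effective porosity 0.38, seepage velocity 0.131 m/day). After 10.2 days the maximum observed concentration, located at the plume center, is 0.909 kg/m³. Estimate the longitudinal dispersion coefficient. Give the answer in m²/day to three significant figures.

0.120 m²/day

At the plume center C_max = M/(n_e·A·√(4πDt)), so D = M²/(4πt·(n_e·A·C_max)²).
n_e·A·C_max = 0.38 × 70.8 × 0.909 = 24.46 kg/m.
D = 96.0²/(4π × 10.2 × 24.46²) = 0.120 m²/day.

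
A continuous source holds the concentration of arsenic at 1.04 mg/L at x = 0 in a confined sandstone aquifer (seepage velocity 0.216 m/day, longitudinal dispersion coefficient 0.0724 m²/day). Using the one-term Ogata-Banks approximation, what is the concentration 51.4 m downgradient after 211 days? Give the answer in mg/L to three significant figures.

For a continuous step input, C/C₀ ≈ ½·erfc((x−vt)/(2√(Dt))).
vt = 0.216 × 211 = 45.576 m and 2√(Dt) = 2√(0.0724 × 211) = 7.817 m.
Argument (x−vt)/(2√(Dt)) = (51.4 − 45.576)/7.817 = 0.7450; ½·erfc(0.7450) = 0.1460.
C = 1.04 × 0.1460 = 0.152 mg/L.

0.152 mg/L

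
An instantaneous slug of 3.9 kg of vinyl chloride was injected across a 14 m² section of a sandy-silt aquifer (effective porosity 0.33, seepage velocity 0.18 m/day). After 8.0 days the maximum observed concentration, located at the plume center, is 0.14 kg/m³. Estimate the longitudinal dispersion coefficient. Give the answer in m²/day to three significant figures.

0.362 m²/day

At the plume center C_max = M/(n_e·A·√(4πDt)), so D = M²/(4πt·(n_e·A·C_max)²).
n_e·A·C_max = 0.33 × 14 × 0.14 = 0.6468 kg/m.
D = 3.9²/(4π × 8.0 × 0.6468²) = 0.362 m²/day.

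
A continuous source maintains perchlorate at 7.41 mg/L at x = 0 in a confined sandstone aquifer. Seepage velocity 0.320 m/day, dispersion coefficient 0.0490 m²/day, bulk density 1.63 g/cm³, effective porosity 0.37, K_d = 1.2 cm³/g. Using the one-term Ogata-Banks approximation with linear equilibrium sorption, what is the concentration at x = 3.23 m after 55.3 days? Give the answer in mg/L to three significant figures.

Retardation factor R = 1 + ρ_b·K_d/n = 1 + 1.63 × 1.2/0.37 = 6.286.
Sorption retards both mechanisms: v_R = v/R = 0.05091 m/day, D_R = D/R = 0.007795 m²/day.
v_R·t = 0.05091 × 55.3 = 2.815323 m; 2√(D_R t) = 1.313 m; argument = (3.23 − 2.815323)/1.313 = 0.3158.
C = C₀ × ½·erfc(0.3158) = 7.41 × 0.3276 = 2.43 mg/L.

2.43 mg/L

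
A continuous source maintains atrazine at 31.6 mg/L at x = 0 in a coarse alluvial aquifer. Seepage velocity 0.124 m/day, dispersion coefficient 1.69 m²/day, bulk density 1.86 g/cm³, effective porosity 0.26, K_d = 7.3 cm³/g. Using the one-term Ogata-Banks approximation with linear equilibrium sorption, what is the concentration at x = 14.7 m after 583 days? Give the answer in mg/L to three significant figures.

0.448 mg/L

Retardation factor R = 1 + ρ_b·K_d/n = 1 + 1.86 × 7.3/0.26 = 53.22.
Sorption retards both mechanisms: v_R = v/R = 0.002330 m/day, D_R = D/R = 0.03175 m²/day.
v_R·t = 0.002330 × 583 = 1.35839 m; 2√(D_R t) = 8.605 m; argument = (14.7 − 1.35839)/8.605 = 1.550.
C = C₀ × ½·erfc(1.550) = 31.6 × 0.01419 = 0.448 mg/L.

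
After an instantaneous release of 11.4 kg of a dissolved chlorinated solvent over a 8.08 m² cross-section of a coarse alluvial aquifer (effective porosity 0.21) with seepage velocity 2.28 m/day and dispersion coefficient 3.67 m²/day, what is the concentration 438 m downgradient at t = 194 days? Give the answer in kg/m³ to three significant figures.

0.0706 kg/m³

For an instantaneous plane source, C(x,t) = M/(n_e·A·√(4πDt)) · exp(−(x−vt)²/(4Dt)), with n_e·A the pore (flow) area.
Plume center vt = 2.28 × 194 = 442.32 m, so the well at 438 m is 4.32 m upgradient of the peak.
√(4πDt) = 94.59 m, giving peak height M/(n_e·A·√(4πDt)) = 11.4/(0.21 × 8.08 × 94.59) = 0.07103 kg/m³.
(x−vt)²/(4Dt) = (-4.32)²/(4 × 3.67 × 194) = 0.006553; exp(−0.006553) = 0.9935.
C = 0.07103 × 0.9935 = 0.0706 kg/m³.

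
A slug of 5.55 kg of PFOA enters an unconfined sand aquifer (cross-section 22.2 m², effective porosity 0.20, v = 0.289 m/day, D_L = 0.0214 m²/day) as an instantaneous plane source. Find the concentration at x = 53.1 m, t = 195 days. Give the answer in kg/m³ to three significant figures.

For an instantaneous plane source, C(x,t) = M/(n_e·A·√(4πDt)) · exp(−(x−vt)²/(4Dt)), with n_e·A the pore (flow) area.
Plume center vt = 0.289 × 195 = 56.355 m, so the well at 53.1 m is 3.255 m upgradient of the peak.
√(4πDt) = 7.242 m, giving peak height M/(n_e·A·√(4πDt)) = 5.55/(0.20 × 22.2 × 7.242) = 0.1726 kg/m³.
(x−vt)²/(4Dt) = (-3.255)²/(4 × 0.0214 × 195) = 0.6347; exp(−0.6347) = 0.5301.
C = 0.1726 × 0.5301 = 0.0915 kg/m³.

0.0915 kg/m³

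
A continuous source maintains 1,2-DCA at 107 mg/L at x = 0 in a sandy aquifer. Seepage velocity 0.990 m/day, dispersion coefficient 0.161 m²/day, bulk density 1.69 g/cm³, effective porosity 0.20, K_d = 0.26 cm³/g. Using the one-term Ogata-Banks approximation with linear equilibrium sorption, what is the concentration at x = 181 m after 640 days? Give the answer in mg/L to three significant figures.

105 mg/L

Retardation factor R = 1 + ρ_b·K_d/n = 1 + 1.69 × 0.26/0.20 = 3.197.
Sorption retards both mechanisms: v_R = v/R = 0.3097 m/day, D_R = D/R = 0.05036 m²/day.
v_R·t = 0.3097 × 640 = 198.208 m; 2√(D_R t) = 11.35 m; argument = (181 − 198.208)/11.35 = -1.516.
C = C₀ × ½·erfc(-1.516) = 107 × 0.9840 = 105 mg/L.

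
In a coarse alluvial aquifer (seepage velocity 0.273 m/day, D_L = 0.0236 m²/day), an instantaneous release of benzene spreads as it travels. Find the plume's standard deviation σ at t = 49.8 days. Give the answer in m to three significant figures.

Dispersive spreading gives a Gaussian with σ² = 2Dt; advection only shifts the center.
σ = √(2 × 0.0236 × 49.8) = 1.53 m.

1.53 m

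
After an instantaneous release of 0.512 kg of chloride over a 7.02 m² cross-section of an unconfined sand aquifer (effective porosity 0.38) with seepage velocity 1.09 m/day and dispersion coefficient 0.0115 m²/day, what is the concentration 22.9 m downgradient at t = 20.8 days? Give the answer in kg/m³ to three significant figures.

0.105 kg/m³

For an instantaneous plane source, C(x,t) = M/(n_e·A·√(4πDt)) · exp(−(x−vt)²/(4Dt)), with n_e·A the pore (flow) area.
Plume center vt = 1.09 × 20.8 = 22.672 m, so the well at 22.9 m is 0.228 m downgradient of the peak.
√(4πDt) = 1.734 m, giving peak height M/(n_e·A·√(4πDt)) = 0.512/(0.38 × 7.02 × 1.734) = 0.1107 kg/m³.
(x−vt)²/(4Dt) = (0.228)²/(4 × 0.0115 × 20.8) = 0.05433; exp(−0.05433) = 0.9471.
C = 0.1107 × 0.9471 = 0.105 kg/m³.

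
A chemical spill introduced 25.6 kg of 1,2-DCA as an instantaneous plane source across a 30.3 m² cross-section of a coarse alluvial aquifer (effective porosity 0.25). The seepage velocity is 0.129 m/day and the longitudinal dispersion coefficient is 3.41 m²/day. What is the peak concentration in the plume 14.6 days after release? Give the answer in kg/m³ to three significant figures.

0.135 kg/m³

The peak of an instantaneous 1D plume sits at x = vt; there the Gaussian factor is 1 and C_max = M/(n_e·A·√(4πDt)), where n_e·A is the pore area the mass is dissolved in.
√(4πDt) = √(4π × 3.41 × 14.6) = 25.01 m, so C_max = 25.6/(0.25 × 30.3 × 25.01) = 0.135 kg/m³.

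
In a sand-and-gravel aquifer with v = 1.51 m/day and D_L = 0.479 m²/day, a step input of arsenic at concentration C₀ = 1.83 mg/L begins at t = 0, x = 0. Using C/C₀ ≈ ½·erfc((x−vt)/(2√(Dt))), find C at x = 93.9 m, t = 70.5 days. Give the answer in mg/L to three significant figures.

1.71 mg/L

For a continuous step input, C/C₀ ≈ ½·erfc((x−vt)/(2√(Dt))).
vt = 1.51 × 70.5 = 106.455 m and 2√(Dt) = 2√(0.479 × 70.5) = 11.62 m.
Argument (x−vt)/(2√(Dt)) = (93.9 − 106.455)/11.62 = -1.080; ½·erfc(-1.080) = 0.9367.
C = 1.83 × 0.9367 = 1.71 mg/L.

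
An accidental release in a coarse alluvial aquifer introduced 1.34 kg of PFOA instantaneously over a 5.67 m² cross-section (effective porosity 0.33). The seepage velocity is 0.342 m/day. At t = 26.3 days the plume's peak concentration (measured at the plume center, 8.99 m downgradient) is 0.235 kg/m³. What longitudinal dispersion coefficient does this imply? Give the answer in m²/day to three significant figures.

At the plume center C_max = M/(n_e·A·√(4πDt)), so D = M²/(4πt·(n_e·A·C_max)²).
n_e·A·C_max = 0.33 × 5.67 × 0.235 = 0.4397 kg/m.
D = 1.34²/(4π × 26.3 × 0.4397²) = 0.0281 m²/day.

0.0281 m²/day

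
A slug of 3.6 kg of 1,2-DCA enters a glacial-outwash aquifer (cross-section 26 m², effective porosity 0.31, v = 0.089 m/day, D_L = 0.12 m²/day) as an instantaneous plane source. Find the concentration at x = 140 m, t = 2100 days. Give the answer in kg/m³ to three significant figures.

0.000895 kg/m³

For an instantaneous plane source, C(x,t) = M/(n_e·A·√(4πDt)) · exp(−(x−vt)²/(4Dt)), with n_e·A the pore (flow) area.
Plume center vt = 0.089 × 2100 = 186.9 m, so the well at 140 m is 46.9 m upgradient of the peak.
√(4πDt) = 56.27 m, giving peak height M/(n_e·A·√(4πDt)) = 3.6/(0.31 × 26 × 56.27) = 0.007938 kg/m³.
(x−vt)²/(4Dt) = (-46.9)²/(4 × 0.12 × 2100) = 2.182; exp(−2.182) = 0.1128.
C = 0.007938 × 0.1128 = 0.000895 kg/m³.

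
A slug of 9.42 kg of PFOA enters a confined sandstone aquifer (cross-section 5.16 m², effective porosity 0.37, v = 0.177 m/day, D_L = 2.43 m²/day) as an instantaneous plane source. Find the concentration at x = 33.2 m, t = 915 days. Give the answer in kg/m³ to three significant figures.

For an instantaneous plane source, C(x,t) = M/(n_e·A·√(4πDt)) · exp(−(x−vt)²/(4Dt)), with n_e·A the pore (flow) area.
Plume center vt = 0.177 × 915 = 161.955 m, so the well at 33.2 m is 128.755 m upgradient of the peak.
√(4πDt) = 167.2 m, giving peak height M/(n_e·A·√(4πDt)) = 9.42/(0.37 × 5.16 × 167.2) = 0.02951 kg/m³.
(x−vt)²/(4Dt) = (-128.755)²/(4 × 2.43 × 915) = 1.864; exp(−1.864) = 0.1551.
C = 0.02951 × 0.1551 = 0.00458 kg/m³.

0.00458 kg/m³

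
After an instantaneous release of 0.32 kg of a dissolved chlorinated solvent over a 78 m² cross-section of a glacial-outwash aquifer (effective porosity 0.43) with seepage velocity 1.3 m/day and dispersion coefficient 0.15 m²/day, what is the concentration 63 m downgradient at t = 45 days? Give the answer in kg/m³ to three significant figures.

For an instantaneous plane source, C(x,t) = M/(n_e·A·√(4πDt)) · exp(−(x−vt)²/(4Dt)), with n_e·A the pore (flow) area.
Plume center vt = 1.3 × 45 = 58.5 m, so the well at 63 m is 4.5 m downgradient of the peak.
√(4πDt) = 9.210 m, giving peak height M/(n_e·A·√(4πDt)) = 0.32/(0.43 × 78 × 9.210) = 0.001036 kg/m³.
(x−vt)²/(4Dt) = (4.5)²/(4 × 0.15 × 45) = 0.7500; exp(−0.7500) = 0.4724.
C = 0.001036 × 0.4724 = 0.000489 kg/m³.

0.000489 kg/m³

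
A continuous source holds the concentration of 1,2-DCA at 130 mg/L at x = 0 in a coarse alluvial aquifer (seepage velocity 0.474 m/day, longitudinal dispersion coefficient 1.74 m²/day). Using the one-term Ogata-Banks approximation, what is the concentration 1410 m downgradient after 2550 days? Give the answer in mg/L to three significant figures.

For a continuous step input, C/C₀ ≈ ½·erfc((x−vt)/(2√(Dt))).
vt = 0.474 × 2550 = 1208.7 m and 2√(Dt) = 2√(1.74 × 2550) = 133.2 m.
Argument (x−vt)/(2√(Dt)) = (1410 − 1208.7)/133.2 = 1.511; ½·erfc(1.511) = 0.01630.
C = 130 × 0.01630 = 2.12 mg/L.

2.12 mg/L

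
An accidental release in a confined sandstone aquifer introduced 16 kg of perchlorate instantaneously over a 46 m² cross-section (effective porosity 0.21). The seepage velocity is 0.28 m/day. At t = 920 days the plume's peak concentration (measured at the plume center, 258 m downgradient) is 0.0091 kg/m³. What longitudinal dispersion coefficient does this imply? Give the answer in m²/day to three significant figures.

At the plume center C_max = M/(n_e·A·√(4πDt)), so D = M²/(4πt·(n_e·A·C_max)²).
n_e·A·C_max = 0.21 × 46 × 0.0091 = 0.08791 kg/m.
D = 16²/(4π × 920 × 0.08791²) = 2.87 m²/day.

2.87 m²/day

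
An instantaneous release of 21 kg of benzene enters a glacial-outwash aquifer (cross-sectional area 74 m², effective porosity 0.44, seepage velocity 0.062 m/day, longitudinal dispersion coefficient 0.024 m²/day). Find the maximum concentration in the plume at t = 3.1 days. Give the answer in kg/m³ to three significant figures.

The peak of an instantaneous 1D plume sits at x = vt; there the Gaussian factor is 1 and C_max = M/(n_e·A·√(4πDt)), where n_e·A is the pore area the mass is dissolved in.
√(4πDt) = √(4π × 0.024 × 3.1) = 0.9669 m, so C_max = 21/(0.44 × 74 × 0.9669) = 0.667 kg/m³.

0.667 kg/m³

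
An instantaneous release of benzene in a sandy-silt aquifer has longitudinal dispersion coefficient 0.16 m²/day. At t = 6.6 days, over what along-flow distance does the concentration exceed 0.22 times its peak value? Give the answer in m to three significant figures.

The plume is Gaussian with σ = √(2Dt) = √(2 × 0.16 × 6.6) = 1.453 m.
C/C_peak = exp(−Δx²/(2σ²)) = 0.22 ⇒ Δx = σ·√(−2 ln 0.22) = 1.453 × 1.740 = 2.528 m.
Width = 2Δx = 5.06 m.

5.06 m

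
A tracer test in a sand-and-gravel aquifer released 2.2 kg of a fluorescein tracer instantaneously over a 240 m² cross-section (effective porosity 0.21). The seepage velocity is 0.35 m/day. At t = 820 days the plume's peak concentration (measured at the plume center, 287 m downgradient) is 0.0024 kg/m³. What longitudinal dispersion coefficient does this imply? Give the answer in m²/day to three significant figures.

0.0321 m²/day

At the plume center C_max = M/(n_e·A·√(4πDt)), so D = M²/(4πt·(n_e·A·C_max)²).
n_e·A·C_max = 0.21 × 240 × 0.0024 = 0.1210 kg/m.
D = 2.2²/(4π × 820 × 0.1210²) = 0.0321 m²/day.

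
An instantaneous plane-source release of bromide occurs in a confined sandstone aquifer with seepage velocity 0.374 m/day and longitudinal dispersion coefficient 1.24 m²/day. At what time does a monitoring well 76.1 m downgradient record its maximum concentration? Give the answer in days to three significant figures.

195 days

For the 1D instantaneous-source solution, setting ∂C/∂t = 0 at fixed x gives v²t² + 2Dt − x² = 0, so t = (√(D² + v²x²) − D)/v².
√(D² + v²x²) = √(1.24² + 0.374² × 76.1²) = 28.49; v² = 0.139876.
t = (28.49 − 1.24)/0.139876 = 195 days (vs. the pure-advection estimate x/v = 203 d).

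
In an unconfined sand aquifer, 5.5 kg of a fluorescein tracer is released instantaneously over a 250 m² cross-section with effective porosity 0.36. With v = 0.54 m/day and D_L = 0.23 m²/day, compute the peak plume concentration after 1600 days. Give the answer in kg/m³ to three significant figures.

0.000899 kg/m³

The peak of an instantaneous 1D plume sits at x = vt; there the Gaussian factor is 1 and C_max = M/(n_e·A·√(4πDt)), where n_e·A is the pore area the mass is dissolved in.
√(4πDt) = √(4π × 0.23 × 1600) = 68.00 m, so C_max = 5.5/(0.36 × 250 × 68.00) = 0.000899 kg/m³.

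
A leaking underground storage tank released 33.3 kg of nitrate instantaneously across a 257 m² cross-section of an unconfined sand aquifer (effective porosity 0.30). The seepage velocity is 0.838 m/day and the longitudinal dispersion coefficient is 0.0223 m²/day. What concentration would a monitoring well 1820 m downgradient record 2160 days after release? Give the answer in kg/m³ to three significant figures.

For an instantaneous plane source, C(x,t) = M/(n_e·A·√(4πDt)) · exp(−(x−vt)²/(4Dt)), with n_e·A the pore (flow) area.
Plume center vt = 0.838 × 2160 = 1810.08 m, so the well at 1820 m is 9.92 m downgradient of the peak.
√(4πDt) = 24.60 m, giving peak height M/(n_e·A·√(4πDt)) = 33.3/(0.30 × 257 × 24.60) = 0.01756 kg/m³.
(x−vt)²/(4Dt) = (9.92)²/(4 × 0.0223 × 2160) = 0.5107; exp(−0.5107) = 0.6001.
C = 0.01756 × 0.6001 = 0.0105 kg/m³.

0.0105 kg/m³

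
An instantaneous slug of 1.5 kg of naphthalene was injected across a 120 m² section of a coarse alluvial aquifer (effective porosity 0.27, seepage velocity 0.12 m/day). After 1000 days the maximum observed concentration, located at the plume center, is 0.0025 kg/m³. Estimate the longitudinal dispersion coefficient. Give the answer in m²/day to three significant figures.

At the plume center C_max = M/(n_e·A·√(4πDt)), so D = M²/(4πt·(n_e·A·C_max)²).
n_e·A·C_max = 0.27 × 120 × 0.0025 = 0.08100 kg/m.
D = 1.5²/(4π × 1000 × 0.08100²) = 0.0273 m²/day.

0.0273 m²/day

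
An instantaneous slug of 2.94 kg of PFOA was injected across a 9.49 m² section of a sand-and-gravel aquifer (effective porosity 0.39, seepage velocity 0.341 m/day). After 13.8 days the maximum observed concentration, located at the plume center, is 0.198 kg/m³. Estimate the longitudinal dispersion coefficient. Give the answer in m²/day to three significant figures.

0.0928 m²/day

At the plume center C_max = M/(n_e·A·√(4πDt)), so D = M²/(4πt·(n_e·A·C_max)²).
n_e·A·C_max = 0.39 × 9.49 × 0.198 = 0.7328 kg/m.
D = 2.94²/(4π × 13.8 × 0.7328²) = 0.0928 m²/day.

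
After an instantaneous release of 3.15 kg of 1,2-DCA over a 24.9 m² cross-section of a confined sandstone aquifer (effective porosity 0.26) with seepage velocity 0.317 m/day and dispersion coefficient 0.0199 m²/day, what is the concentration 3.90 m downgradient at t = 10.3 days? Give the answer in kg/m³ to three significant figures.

0.185 kg/m³

For an instantaneous plane source, C(x,t) = M/(n_e·A·√(4πDt)) · exp(−(x−vt)²/(4Dt)), with n_e·A the pore (flow) area.
Plume center vt = 0.317 × 10.3 = 3.2651 m, so the well at 3.90 m is 0.6349 m downgradient of the peak.
√(4πDt) = 1.605 m, giving peak height M/(n_e·A·√(4πDt)) = 3.15/(0.26 × 24.9 × 1.605) = 0.3032 kg/m³.
(x−vt)²/(4Dt) = (0.6349)²/(4 × 0.0199 × 10.3) = 0.4917; exp(−0.4917) = 0.6116.
C = 0.3032 × 0.6116 = 0.185 kg/m³.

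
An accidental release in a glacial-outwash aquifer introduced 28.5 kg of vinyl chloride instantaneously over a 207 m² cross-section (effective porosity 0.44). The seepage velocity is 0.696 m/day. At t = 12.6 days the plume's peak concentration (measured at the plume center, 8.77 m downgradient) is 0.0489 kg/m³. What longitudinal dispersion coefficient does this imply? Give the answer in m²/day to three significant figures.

At the plume center C_max = M/(n_e·A·√(4πDt)), so D = M²/(4πt·(n_e·A·C_max)²).
n_e·A·C_max = 0.44 × 207 × 0.0489 = 4.454 kg/m.
D = 28.5²/(4π × 12.6 × 4.454²) = 0.259 m²/day.

0.259 m²/day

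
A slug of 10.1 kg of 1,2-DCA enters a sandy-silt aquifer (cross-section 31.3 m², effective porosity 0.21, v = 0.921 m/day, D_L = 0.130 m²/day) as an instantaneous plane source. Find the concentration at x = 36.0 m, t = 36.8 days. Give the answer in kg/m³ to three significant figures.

For an instantaneous plane source, C(x,t) = M/(n_e·A·√(4πDt)) · exp(−(x−vt)²/(4Dt)), with n_e·A the pore (flow) area.
Plume center vt = 0.921 × 36.8 = 33.8928 m, so the well at 36.0 m is 2.1072 m downgradient of the peak.
√(4πDt) = 7.754 m, giving peak height M/(n_e·A·√(4πDt)) = 10.1/(0.21 × 31.3 × 7.754) = 0.1982 kg/m³.
(x−vt)²/(4Dt) = (2.1072)²/(4 × 0.130 × 36.8) = 0.2320; exp(−0.2320) = 0.7929.
C = 0.1982 × 0.7929 = 0.157 kg/m³.

0.157 kg/m³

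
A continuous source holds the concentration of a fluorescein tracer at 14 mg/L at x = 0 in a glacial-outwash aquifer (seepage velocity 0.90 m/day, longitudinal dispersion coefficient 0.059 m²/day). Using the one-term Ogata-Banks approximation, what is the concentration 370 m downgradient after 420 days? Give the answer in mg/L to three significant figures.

For a continuous step input, C/C₀ ≈ ½·erfc((x−vt)/(2√(Dt))).
vt = 0.90 × 420 = 378 m and 2√(Dt) = 2√(0.059 × 420) = 9.956 m.
Argument (x−vt)/(2√(Dt)) = (370 − 378)/9.956 = -0.8035; ½·erfc(-0.8035) = 0.8721.
C = 14 × 0.8721 = 12.2 mg/L.

12.2 mg/L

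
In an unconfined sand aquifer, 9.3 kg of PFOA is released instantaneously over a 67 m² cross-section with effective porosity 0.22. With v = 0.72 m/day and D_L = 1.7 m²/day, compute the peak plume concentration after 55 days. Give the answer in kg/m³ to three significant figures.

0.0184 kg/m³

The peak of an instantaneous 1D plume sits at x = vt; there the Gaussian factor is 1 and C_max = M/(n_e·A·√(4πDt)), where n_e·A is the pore area the mass is dissolved in.
√(4πDt) = √(4π × 1.7 × 55) = 34.28 m, so C_max = 9.3/(0.22 × 67 × 34.28) = 0.0184 kg/m³.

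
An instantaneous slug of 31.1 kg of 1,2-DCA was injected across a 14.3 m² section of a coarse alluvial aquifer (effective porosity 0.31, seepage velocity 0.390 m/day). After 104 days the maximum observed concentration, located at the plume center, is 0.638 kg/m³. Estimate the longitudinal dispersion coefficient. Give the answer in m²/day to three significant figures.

At the plume center C_max = M/(n_e·A·√(4πDt)), so D = M²/(4πt·(n_e·A·C_max)²).
n_e·A·C_max = 0.31 × 14.3 × 0.638 = 2.828 kg/m.
D = 31.1²/(4π × 104 × 2.828²) = 0.0925 m²/day.

0.0925 m²/day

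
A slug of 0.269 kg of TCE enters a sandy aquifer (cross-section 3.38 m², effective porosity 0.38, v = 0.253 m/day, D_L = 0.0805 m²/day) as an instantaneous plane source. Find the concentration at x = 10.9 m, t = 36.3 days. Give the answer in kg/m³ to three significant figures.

For an instantaneous plane source, C(x,t) = M/(n_e·A·√(4πDt)) · exp(−(x−vt)²/(4Dt)), with n_e·A the pore (flow) area.
Plume center vt = 0.253 × 36.3 = 9.1839 m, so the well at 10.9 m is 1.7161 m downgradient of the peak.
√(4πDt) = 6.060 m, giving peak height M/(n_e·A·√(4πDt)) = 0.269/(0.38 × 3.38 × 6.060) = 0.03456 kg/m³.
(x−vt)²/(4Dt) = (1.7161)²/(4 × 0.0805 × 36.3) = 0.2520; exp(−0.2520) = 0.7772.
C = 0.03456 × 0.7772 = 0.0269 kg/m³.

0.0269 kg/m³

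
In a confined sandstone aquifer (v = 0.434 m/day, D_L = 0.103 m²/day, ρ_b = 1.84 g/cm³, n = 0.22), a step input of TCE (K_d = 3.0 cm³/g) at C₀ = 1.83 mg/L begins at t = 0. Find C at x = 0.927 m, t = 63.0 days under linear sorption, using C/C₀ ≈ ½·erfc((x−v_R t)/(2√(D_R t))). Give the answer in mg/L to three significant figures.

1.04 mg/L

Retardation factor R = 1 + ρ_b·K_d/n = 1 + 1.84 × 3.0/0.22 = 26.09.
Sorption retards both mechanisms: v_R = v/R = 0.01663 m/day, D_R = D/R = 0.003948 m²/day.
v_R·t = 0.01663 × 63.0 = 1.04769 m; 2√(D_R t) = 0.9974 m; argument = (0.927 − 1.04769)/0.9974 = -0.1210.
C = C₀ × ½·erfc(-0.1210) = 1.83 × 0.5679 = 1.04 mg/L.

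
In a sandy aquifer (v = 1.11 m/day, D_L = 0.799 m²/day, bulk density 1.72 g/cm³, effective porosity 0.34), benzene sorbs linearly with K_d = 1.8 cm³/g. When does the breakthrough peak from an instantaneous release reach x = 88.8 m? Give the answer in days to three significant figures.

802 days

Retardation factor R = 1 + ρ_b·K_d/n = 1 + 1.72 × 1.8/0.34 = 10.11.
Sorption retards both mechanisms: v_R = v/R = 0.1098 m/day, D_R = D/R = 0.07903 m²/day.
Peak time from v_R²t² + 2D_R t − x² = 0: t = (√(D_R² + v_R²x²) − D_R)/v_R².
√(D_R² + v_R²x²) = √(0.07903² + 0.1098² × 88.8²) = 9.751; v_R² = 0.01206.
t = (9.751 − 0.07903)/0.01206 = 802 days.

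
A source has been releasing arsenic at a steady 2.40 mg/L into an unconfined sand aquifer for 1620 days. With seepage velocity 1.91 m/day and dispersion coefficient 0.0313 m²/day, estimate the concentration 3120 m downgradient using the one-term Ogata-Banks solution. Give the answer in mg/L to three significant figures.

0.0125 mg/L

For a continuous step input, C/C₀ ≈ ½·erfc((x−vt)/(2√(Dt))).
vt = 1.91 × 1620 = 3094.2 m and 2√(Dt) = 2√(0.0313 × 1620) = 14.24 m.
Argument (x−vt)/(2√(Dt)) = (3120 − 3094.2)/14.24 = 1.812; ½·erfc(1.812) = 0.005195.
C = 2.40 × 0.005195 = 0.0125 mg/L.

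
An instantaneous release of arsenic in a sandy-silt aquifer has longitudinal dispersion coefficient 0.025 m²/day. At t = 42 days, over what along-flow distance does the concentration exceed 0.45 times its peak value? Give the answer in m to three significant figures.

3.66 m

The plume is Gaussian with σ = √(2Dt) = √(2 × 0.025 × 42) = 1.449 m.
C/C_peak = exp(−Δx²/(2σ²)) = 0.45 ⇒ Δx = σ·√(−2 ln 0.45) = 1.449 × 1.264 = 1.832 m.
Width = 2Δx = 3.66 m.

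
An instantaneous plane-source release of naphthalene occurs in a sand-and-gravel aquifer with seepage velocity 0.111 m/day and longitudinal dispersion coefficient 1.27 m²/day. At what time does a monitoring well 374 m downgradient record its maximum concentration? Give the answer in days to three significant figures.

3270 days

For the 1D instantaneous-source solution, setting ∂C/∂t = 0 at fixed x gives v²t² + 2Dt − x² = 0, so t = (√(D² + v²x²) − D)/v².
√(D² + v²x²) = √(1.27² + 0.111² × 374²) = 41.53; v² = 0.012321.
t = (41.53 − 1.27)/0.012321 = 3270 days (vs. the pure-advection estimate x/v = 3370 d).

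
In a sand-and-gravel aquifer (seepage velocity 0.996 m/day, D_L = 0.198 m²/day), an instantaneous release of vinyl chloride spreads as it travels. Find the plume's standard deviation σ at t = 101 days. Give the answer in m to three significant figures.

6.32 m

Dispersive spreading gives a Gaussian with σ² = 2Dt; advection only shifts the center.
σ = √(2 × 0.198 × 101) = 6.32 m.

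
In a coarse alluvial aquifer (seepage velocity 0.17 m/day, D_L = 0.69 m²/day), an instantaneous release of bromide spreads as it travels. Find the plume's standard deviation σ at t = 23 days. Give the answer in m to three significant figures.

5.63 m

Dispersive spreading gives a Gaussian with σ² = 2Dt; advection only shifts the center.
σ = √(2 × 0.69 × 23) = 5.63 m.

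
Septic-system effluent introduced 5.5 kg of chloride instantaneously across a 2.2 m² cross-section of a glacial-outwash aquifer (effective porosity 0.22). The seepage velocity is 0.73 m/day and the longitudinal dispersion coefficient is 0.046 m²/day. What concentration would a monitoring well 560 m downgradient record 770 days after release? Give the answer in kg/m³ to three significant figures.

For an instantaneous plane source, C(x,t) = M/(n_e·A·√(4πDt)) · exp(−(x−vt)²/(4Dt)), with n_e·A the pore (flow) area.
Plume center vt = 0.73 × 770 = 562.1 m, so the well at 560 m is 2.1 m upgradient of the peak.
√(4πDt) = 21.10 m, giving peak height M/(n_e·A·√(4πDt)) = 5.5/(0.22 × 2.2 × 21.10) = 0.5386 kg/m³.
(x−vt)²/(4Dt) = (-2.1)²/(4 × 0.046 × 770) = 0.03113; exp(−0.03113) = 0.9693.
C = 0.5386 × 0.9693 = 0.522 kg/m³.

0.522 kg/m³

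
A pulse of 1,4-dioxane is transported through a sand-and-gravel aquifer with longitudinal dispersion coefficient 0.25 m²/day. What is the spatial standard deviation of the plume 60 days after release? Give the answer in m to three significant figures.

Dispersive spreading gives a Gaussian with σ² = 2Dt; advection only shifts the center.
σ = √(2 × 0.25 × 60) = 5.48 m.

5.48 m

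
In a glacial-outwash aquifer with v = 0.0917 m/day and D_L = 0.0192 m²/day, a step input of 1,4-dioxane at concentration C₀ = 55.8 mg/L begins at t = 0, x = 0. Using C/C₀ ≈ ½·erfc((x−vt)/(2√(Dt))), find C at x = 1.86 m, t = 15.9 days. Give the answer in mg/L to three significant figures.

For a continuous step input, C/C₀ ≈ ½·erfc((x−vt)/(2√(Dt))).
vt = 0.0917 × 15.9 = 1.45803 m and 2√(Dt) = 2√(0.0192 × 15.9) = 1.105 m.
Argument (x−vt)/(2√(Dt)) = (1.86 − 1.45803)/1.105 = 0.3638; ½·erfc(0.3638) = 0.3035.
C = 55.8 × 0.3035 = 16.9 mg/L.

16.9 mg/L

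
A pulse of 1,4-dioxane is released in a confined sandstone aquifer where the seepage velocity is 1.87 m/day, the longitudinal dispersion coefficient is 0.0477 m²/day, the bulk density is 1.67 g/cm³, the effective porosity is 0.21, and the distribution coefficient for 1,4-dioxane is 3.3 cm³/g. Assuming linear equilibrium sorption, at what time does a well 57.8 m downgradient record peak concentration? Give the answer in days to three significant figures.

842 days

Retardation factor R = 1 + ρ_b·K_d/n = 1 + 1.67 × 3.3/0.21 = 27.24.
Sorption retards both mechanisms: v_R = v/R = 0.06865 m/day, D_R = D/R = 0.001751 m²/day.
Peak time from v_R²t² + 2D_R t − x² = 0: t = (√(D_R² + v_R²x²) − D_R)/v_R².
√(D_R² + v_R²x²) = √(0.001751² + 0.06865² × 57.8²) = 3.968; v_R² = 0.004713.
t = (3.968 − 0.001751)/0.004713 = 842 days.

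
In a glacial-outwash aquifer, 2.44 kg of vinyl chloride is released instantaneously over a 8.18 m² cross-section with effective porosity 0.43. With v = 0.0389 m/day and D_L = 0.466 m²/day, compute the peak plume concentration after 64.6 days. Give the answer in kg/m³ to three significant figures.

The peak of an instantaneous 1D plume sits at x = vt; there the Gaussian factor is 1 and C_max = M/(n_e·A·√(4πDt)), where n_e·A is the pore area the mass is dissolved in.
√(4πDt) = √(4π × 0.466 × 64.6) = 19.45 m, so C_max = 2.44/(0.43 × 8.18 × 19.45) = 0.0357 kg/m³.

0.0357 kg/m³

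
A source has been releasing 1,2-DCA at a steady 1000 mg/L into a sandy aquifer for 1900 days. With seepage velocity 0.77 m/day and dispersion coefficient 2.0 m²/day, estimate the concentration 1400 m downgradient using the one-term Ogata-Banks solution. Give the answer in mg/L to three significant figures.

For a continuous step input, C/C₀ ≈ ½·erfc((x−vt)/(2√(Dt))).
vt = 0.77 × 1900 = 1463 m and 2√(Dt) = 2√(2.0 × 1900) = 123.3 m.
Argument (x−vt)/(2√(Dt)) = (1400 − 1463)/123.3 = -0.5109; ½·erfc(-0.5109) = 0.7650.
C = 1000 × 0.7650 = 765 mg/L.

765 mg/L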